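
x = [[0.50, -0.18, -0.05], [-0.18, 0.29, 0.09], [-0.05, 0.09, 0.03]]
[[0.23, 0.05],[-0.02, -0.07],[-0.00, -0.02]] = x @ [[0.56, 0.02], [0.14, -0.18], [0.50, -0.19]]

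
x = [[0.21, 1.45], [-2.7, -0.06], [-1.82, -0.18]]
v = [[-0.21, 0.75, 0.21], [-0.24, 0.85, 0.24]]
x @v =[[-0.39, 1.39, 0.39], [0.58, -2.08, -0.58], [0.43, -1.52, -0.43]]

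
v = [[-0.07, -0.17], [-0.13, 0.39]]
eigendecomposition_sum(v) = [[-0.1, -0.04], [-0.03, -0.01]] + [[0.03,-0.13], [-0.10,0.4]]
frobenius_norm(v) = 0.45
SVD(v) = [[-0.34, 0.94],[0.94, 0.34]] @ diag([0.43583575932089064, 0.11334544938894864]) @ [[-0.22, 0.97], [-0.97, -0.22]]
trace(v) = 0.32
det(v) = -0.05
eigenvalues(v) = [-0.11, 0.43]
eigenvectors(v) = [[-0.97, 0.32], [-0.25, -0.95]]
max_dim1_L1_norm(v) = 0.52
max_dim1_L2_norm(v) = 0.41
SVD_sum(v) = [[0.03, -0.15], [-0.09, 0.4]] + [[-0.10,-0.02], [-0.04,-0.01]]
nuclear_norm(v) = 0.55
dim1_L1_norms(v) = [0.24, 0.52]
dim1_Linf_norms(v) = [0.17, 0.39]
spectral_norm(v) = 0.44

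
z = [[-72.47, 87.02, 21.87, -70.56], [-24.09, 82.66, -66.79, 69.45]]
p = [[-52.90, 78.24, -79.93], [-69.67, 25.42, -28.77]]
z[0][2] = 21.87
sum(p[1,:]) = -73.02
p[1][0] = -69.67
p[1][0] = -69.67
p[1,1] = 25.42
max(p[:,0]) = -52.9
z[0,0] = -72.47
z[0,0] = -72.47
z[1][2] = -66.79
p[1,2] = -28.77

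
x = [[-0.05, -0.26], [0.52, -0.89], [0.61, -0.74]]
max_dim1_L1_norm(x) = 1.41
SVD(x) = [[0.13, -0.85], [0.73, -0.27], [0.67, 0.46]] @ diag([1.415852031870728, 0.21831862918113998]) @ [[0.55, -0.83], [0.83, 0.55]]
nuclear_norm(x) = 1.63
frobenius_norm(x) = 1.43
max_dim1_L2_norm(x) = 1.03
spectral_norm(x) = 1.42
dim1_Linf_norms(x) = [0.26, 0.89, 0.74]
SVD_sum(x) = [[0.10, -0.16], [0.57, -0.86], [0.53, -0.80]] + [[-0.15, -0.10], [-0.05, -0.03], [0.08, 0.06]]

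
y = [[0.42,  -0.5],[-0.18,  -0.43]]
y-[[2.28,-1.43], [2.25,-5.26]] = [[-1.86, 0.93],[-2.43, 4.83]]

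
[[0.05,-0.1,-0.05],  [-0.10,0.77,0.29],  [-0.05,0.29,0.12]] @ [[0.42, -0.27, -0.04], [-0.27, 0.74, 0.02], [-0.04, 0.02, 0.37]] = [[0.05, -0.09, -0.02],[-0.26, 0.6, 0.13],[-0.10, 0.23, 0.05]]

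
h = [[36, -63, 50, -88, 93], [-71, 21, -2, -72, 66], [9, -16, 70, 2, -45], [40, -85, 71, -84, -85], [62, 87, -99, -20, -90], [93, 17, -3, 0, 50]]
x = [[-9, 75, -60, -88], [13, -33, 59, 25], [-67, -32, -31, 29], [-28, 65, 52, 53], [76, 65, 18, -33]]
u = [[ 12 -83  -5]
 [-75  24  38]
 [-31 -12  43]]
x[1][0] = 13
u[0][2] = -5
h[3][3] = -84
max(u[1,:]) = 38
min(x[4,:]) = -33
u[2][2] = 43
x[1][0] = 13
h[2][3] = 2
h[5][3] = 0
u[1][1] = 24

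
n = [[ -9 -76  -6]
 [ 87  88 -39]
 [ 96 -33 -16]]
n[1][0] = 87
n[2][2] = -16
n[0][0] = -9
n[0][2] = -6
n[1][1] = 88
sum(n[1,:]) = 136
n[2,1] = -33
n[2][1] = -33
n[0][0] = -9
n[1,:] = [87, 88, -39]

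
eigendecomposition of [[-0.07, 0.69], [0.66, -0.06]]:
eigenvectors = [[-0.72, -0.71], [0.7, -0.70]]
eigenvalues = [-0.74, 0.61]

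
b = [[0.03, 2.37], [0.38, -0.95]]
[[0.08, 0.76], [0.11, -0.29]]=b @ [[0.37, 0.03], [0.03, 0.32]]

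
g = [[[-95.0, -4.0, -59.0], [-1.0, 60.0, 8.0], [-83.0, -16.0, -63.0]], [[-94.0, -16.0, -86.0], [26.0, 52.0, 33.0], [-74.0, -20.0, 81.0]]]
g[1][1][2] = 33.0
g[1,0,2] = -86.0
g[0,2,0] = -83.0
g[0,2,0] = -83.0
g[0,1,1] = 60.0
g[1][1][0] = 26.0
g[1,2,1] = -20.0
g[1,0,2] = -86.0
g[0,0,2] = -59.0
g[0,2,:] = [-83.0, -16.0, -63.0]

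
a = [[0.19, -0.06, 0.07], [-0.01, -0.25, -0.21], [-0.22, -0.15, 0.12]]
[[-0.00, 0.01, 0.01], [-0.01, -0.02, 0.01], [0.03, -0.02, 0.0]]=a @ [[-0.05, 0.07, 0.04], [-0.03, 0.06, -0.07], [0.08, 0.03, 0.02]]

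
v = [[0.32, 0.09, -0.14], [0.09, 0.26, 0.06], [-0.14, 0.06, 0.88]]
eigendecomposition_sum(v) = [[0.04,-0.01,-0.20], [-0.01,0.0,0.05], [-0.20,0.05,0.87]] + [[0.21, 0.18, 0.04], [0.18, 0.16, 0.03], [0.04, 0.03, 0.01]] + [[0.07, -0.08, 0.02], [-0.08, 0.1, -0.02], [0.02, -0.02, 0.01]]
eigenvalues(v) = [0.92, 0.37, 0.17]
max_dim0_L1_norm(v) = 1.08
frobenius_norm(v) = 1.00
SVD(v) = [[-0.22,-0.75,0.63],  [0.06,-0.65,-0.75],  [0.97,-0.13,0.19]] @ diag([0.9152760665024505, 0.3746058913244687, 0.17011804217308063]) @ [[-0.22,0.06,0.97], [-0.75,-0.65,-0.13], [0.63,-0.75,0.19]]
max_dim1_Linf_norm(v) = 0.88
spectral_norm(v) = 0.92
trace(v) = 1.46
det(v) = 0.06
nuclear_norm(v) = 1.46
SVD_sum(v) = [[0.04, -0.01, -0.2], [-0.01, 0.00, 0.05], [-0.2, 0.05, 0.87]] + [[0.21,0.18,0.04], [0.18,0.16,0.03], [0.04,0.03,0.01]] + [[0.07, -0.08, 0.02], [-0.08, 0.1, -0.02], [0.02, -0.02, 0.01]]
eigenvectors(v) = [[-0.22,-0.75,-0.63], [0.06,-0.65,0.75], [0.97,-0.13,-0.19]]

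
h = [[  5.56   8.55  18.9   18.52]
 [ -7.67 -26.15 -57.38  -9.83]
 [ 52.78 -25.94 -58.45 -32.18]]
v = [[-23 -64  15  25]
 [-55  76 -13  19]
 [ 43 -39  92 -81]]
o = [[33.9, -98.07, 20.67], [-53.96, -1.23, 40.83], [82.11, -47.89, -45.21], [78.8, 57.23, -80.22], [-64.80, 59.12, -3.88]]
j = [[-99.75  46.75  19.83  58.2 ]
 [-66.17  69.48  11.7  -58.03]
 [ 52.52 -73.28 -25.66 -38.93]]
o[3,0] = 78.8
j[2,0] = 52.52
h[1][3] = -9.83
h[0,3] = 18.52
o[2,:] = [82.11, -47.89, -45.21]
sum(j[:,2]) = 5.869999999999997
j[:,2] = [19.83, 11.7, -25.66]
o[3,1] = 57.23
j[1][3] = -58.03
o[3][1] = 57.23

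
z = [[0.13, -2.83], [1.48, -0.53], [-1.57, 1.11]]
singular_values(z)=[3.3, 1.82]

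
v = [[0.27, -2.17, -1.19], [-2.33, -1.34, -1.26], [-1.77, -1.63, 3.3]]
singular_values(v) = [4.15, 3.35, 1.79]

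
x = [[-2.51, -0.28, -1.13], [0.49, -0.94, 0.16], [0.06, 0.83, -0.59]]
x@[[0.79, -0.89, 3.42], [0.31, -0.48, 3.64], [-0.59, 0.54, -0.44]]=[[-1.40, 1.76, -9.11], [0.0, 0.1, -1.82], [0.65, -0.77, 3.49]]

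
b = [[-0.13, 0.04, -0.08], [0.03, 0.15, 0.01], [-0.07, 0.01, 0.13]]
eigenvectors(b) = [[-0.96, 0.30, 0.13], [0.10, 0.30, 0.99], [-0.24, -0.9, 0.03]]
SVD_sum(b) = [[-0.08, 0.09, -0.07],[-0.04, 0.05, -0.04],[0.01, -0.01, 0.01]] + [[-0.01,-0.04,-0.04], [0.02,0.08,0.08], [0.02,0.06,0.06]] + [[-0.04, -0.02, 0.03],[0.05, 0.02, -0.03],[-0.1, -0.04, 0.06]]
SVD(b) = [[0.87, 0.34, -0.35], [0.47, -0.76, 0.44], [-0.12, -0.55, -0.83]] @ diag([0.16039355265962305, 0.1530603491138517, 0.14541814809153153]) @ [[-0.57, 0.65, -0.50], [-0.19, -0.70, -0.69], [0.8, 0.3, -0.52]]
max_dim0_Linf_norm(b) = 0.15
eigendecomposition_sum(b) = [[-0.14, 0.02, -0.04], [0.02, -0.0, 0.0], [-0.04, 0.0, -0.01]] + [[0.01, -0.00, -0.05], [0.01, -0.0, -0.05], [-0.03, 0.00, 0.14]] + [[0.00, 0.02, 0.01], [0.0, 0.15, 0.05], [0.00, 0.00, 0.0]]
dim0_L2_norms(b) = [0.15, 0.16, 0.15]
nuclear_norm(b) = 0.46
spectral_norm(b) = 0.16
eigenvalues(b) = [-0.15, 0.15, 0.15]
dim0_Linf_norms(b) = [0.13, 0.15, 0.13]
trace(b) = 0.15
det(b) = -0.00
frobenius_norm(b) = 0.27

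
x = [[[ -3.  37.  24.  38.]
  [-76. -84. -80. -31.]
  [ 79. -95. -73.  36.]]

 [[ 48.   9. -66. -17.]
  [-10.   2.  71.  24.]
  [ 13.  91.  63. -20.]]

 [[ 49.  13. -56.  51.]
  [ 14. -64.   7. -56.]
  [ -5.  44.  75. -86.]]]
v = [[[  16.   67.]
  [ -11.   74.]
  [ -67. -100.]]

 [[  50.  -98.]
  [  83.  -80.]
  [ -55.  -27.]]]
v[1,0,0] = 50.0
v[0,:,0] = [16.0, -11.0, -67.0]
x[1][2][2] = 63.0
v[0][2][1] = -100.0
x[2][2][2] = 75.0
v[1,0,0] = 50.0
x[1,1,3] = 24.0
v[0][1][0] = -11.0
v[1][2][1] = -27.0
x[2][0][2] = -56.0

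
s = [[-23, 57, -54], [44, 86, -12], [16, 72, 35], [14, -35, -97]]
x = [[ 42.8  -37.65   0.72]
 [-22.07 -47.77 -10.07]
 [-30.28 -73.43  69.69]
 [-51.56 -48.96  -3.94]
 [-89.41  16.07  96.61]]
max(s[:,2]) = 35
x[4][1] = 16.07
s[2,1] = 72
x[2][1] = -73.43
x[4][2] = 96.61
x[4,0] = -89.41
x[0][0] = 42.8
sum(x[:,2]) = 153.01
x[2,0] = -30.28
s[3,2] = -97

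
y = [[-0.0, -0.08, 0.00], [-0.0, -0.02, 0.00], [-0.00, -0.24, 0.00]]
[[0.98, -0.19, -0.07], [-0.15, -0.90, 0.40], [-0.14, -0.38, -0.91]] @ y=[[0.00, -0.06, 0.00], [0.0, -0.07, 0.0], [0.0, 0.24, 0.00]]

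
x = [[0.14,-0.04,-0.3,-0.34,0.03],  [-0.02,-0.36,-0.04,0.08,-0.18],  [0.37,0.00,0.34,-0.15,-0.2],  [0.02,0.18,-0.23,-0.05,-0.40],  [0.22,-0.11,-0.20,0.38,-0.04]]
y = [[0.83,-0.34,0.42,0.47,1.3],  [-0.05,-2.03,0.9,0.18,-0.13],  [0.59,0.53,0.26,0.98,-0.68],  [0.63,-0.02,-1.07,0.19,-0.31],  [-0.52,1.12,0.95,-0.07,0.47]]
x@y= [[-0.29, -0.08, 0.34, -0.3, 0.51], [0.12, 0.51, -0.60, -0.09, -0.06], [0.52, -0.17, 0.21, 0.49, 0.2], [0.05, -0.94, -0.22, -0.17, -0.01], [0.33, -0.01, -0.50, -0.04, 0.30]]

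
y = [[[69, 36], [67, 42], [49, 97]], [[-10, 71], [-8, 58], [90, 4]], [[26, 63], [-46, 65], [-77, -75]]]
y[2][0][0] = 26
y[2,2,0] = -77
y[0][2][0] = 49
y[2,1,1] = 65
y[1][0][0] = -10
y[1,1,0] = -8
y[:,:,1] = [[36, 42, 97], [71, 58, 4], [63, 65, -75]]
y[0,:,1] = [36, 42, 97]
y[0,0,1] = 36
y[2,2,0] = -77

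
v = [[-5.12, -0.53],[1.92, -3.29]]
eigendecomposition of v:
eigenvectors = [[0.42-0.20j, 0.42+0.20j],[-0.89+0.00j, -0.89-0.00j]]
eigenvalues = [(-4.2+0.42j), (-4.2-0.42j)]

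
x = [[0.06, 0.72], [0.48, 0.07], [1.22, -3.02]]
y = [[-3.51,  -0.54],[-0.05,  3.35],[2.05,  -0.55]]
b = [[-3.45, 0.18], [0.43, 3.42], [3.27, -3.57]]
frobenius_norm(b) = 6.87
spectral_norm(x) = 3.32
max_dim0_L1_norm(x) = 3.81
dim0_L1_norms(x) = [1.76, 3.81]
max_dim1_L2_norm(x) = 3.26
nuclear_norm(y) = 7.50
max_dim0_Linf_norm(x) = 3.02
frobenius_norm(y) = 5.32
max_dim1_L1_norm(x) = 4.24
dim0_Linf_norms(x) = [1.22, 3.02]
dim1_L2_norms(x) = [0.72, 0.49, 3.26]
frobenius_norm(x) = 3.37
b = y + x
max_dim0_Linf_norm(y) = 3.51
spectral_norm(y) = 4.07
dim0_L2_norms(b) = [4.77, 4.95]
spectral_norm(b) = 5.87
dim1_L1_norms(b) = [3.63, 3.85, 6.84]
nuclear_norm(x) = 3.89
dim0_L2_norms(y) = [4.07, 3.44]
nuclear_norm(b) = 9.45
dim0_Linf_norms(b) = [3.45, 3.57]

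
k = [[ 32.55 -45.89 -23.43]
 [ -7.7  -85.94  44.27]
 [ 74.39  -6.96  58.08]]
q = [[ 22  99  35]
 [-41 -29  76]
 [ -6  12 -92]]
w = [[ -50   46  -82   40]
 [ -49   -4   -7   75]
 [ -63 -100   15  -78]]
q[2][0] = -6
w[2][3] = -78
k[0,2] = -23.43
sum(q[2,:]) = -86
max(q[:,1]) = 99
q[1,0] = -41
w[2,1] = -100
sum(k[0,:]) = -36.77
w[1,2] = -7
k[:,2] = [-23.43, 44.27, 58.08]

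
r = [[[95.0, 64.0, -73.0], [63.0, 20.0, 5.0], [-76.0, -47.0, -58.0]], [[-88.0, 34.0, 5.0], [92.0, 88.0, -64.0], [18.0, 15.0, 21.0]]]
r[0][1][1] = 20.0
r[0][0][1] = 64.0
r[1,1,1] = 88.0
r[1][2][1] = 15.0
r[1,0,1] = 34.0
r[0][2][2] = -58.0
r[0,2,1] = -47.0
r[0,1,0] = 63.0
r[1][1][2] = -64.0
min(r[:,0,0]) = -88.0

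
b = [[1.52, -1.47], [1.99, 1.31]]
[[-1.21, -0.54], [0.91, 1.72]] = b @ [[-0.05, 0.37], [0.77, 0.75]]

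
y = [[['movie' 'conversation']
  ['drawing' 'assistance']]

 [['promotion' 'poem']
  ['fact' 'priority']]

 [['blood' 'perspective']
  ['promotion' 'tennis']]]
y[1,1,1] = 'priority'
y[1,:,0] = ['promotion', 'fact']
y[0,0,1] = 'conversation'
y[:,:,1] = [['conversation', 'assistance'], ['poem', 'priority'], ['perspective', 'tennis']]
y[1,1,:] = ['fact', 'priority']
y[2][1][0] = 'promotion'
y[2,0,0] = 'blood'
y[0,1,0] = 'drawing'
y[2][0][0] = 'blood'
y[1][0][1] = 'poem'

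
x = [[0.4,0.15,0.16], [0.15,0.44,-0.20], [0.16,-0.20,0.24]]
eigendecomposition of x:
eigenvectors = [[0.48, -0.76, -0.44], [-0.49, 0.18, -0.85], [-0.73, -0.62, 0.29]]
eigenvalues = [-0.0, 0.49, 0.59]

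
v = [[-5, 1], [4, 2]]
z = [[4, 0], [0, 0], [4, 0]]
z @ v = [[-20, 4], [0, 0], [-20, 4]]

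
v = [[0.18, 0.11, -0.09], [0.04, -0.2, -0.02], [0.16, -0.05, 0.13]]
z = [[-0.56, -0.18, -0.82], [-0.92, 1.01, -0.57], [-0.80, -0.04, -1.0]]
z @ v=[[-0.24, 0.02, -0.05], [-0.22, -0.27, -0.01], [-0.31, -0.03, -0.06]]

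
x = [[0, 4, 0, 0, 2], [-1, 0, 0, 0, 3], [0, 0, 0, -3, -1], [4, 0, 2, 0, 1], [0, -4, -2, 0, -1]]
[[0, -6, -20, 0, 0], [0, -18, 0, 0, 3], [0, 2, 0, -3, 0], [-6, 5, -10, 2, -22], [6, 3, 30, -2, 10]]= x@ [[0, 3, 0, 0, -3], [0, 1, -5, 0, 0], [-3, -1, -5, 1, -5], [0, 1, 0, 1, 0], [0, -5, 0, 0, 0]]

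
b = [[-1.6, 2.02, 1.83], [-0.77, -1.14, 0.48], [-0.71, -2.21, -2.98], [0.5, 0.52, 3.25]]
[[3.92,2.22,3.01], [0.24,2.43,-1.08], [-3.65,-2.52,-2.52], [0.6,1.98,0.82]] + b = [[2.32,4.24,4.84], [-0.53,1.29,-0.6], [-4.36,-4.73,-5.50], [1.10,2.50,4.07]]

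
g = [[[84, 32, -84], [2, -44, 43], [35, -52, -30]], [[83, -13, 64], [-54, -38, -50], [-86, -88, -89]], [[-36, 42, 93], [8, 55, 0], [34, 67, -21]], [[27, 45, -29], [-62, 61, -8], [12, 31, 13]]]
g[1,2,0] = -86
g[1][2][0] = -86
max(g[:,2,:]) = 67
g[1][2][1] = -88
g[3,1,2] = -8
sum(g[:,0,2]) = 44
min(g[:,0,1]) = -13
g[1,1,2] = -50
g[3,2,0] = 12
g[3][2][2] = 13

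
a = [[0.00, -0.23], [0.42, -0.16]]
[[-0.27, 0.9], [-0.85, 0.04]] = a @ [[-1.58, -1.4], [1.16, -3.92]]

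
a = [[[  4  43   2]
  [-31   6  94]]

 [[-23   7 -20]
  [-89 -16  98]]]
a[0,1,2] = 94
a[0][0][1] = 43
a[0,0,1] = 43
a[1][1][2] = 98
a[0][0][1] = 43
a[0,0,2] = 2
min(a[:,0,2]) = -20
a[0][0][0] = 4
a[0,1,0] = -31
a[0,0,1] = 43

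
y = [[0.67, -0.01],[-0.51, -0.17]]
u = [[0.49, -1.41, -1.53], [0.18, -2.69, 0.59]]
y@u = [[0.33, -0.92, -1.03],[-0.28, 1.18, 0.68]]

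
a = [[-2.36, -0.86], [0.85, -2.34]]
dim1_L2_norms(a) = [2.51, 2.49]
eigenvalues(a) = [(-2.35+0.85j), (-2.35-0.85j)]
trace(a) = -4.70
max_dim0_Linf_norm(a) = 2.36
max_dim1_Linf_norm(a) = 2.36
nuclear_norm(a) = 5.00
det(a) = 6.25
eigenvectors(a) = [[0.71+0.00j, (0.71-0j)], [-0.01-0.70j, (-0.01+0.7j)]]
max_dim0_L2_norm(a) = 2.51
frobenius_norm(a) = 3.54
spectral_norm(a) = 2.51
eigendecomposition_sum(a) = [[-1.18+0.41j, (-0.43-1.18j)], [(0.42+1.17j), -1.17+0.44j]] + [[-1.18-0.41j, -0.43+1.18j], [(0.42-1.17j), -1.17-0.44j]]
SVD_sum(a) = [[-2.30, -0.99], [-0.13, -0.06]] + [[-0.06,  0.13], [0.98,  -2.28]]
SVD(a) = [[-1.00, -0.06], [-0.06, 1.00]] @ diag([2.511885240510521, 2.489524560735523]) @ [[0.92, 0.40], [0.4, -0.92]]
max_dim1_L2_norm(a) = 2.51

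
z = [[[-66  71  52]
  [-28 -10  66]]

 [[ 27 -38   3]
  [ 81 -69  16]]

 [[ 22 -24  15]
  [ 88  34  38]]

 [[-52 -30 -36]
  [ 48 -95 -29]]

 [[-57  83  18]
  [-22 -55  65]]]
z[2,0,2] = 15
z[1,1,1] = -69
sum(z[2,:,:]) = 173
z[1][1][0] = 81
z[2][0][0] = 22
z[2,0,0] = 22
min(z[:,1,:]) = -95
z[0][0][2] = 52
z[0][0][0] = -66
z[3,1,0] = 48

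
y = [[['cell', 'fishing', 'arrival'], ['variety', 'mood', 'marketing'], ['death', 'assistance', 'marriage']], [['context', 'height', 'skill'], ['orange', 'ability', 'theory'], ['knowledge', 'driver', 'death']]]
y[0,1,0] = 'variety'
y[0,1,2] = 'marketing'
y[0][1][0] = 'variety'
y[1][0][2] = 'skill'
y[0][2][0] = 'death'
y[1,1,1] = 'ability'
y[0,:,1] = ['fishing', 'mood', 'assistance']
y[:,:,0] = [['cell', 'variety', 'death'], ['context', 'orange', 'knowledge']]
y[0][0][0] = 'cell'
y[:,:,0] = [['cell', 'variety', 'death'], ['context', 'orange', 'knowledge']]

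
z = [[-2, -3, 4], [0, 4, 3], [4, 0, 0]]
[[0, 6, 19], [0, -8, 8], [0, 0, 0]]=z @ [[0, 0, 0], [0, -2, -1], [0, 0, 4]]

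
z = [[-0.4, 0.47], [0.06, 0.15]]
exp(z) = [[0.68,  0.42], [0.05,  1.18]]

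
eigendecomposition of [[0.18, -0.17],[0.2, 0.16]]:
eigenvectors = [[0.04+0.68j,0.04-0.68j], [0.74+0.00j,0.74-0.00j]]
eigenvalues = [(0.17+0.18j), (0.17-0.18j)]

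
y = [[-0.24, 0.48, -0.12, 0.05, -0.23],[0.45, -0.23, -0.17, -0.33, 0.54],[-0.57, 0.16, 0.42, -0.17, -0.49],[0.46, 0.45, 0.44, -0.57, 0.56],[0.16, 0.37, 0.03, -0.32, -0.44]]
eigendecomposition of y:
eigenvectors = [[(0.3+0j), (0.15-0.14j), 0.15+0.14j, -0.69+0.00j, (0.6+0j)], [(0.41+0j), (0.16+0.36j), 0.16-0.36j, (0.47+0j), (-0.6+0j)], [-0.85+0.00j, 0.20+0.20j, (0.2-0.2j), (-0.25+0j), 0.28+0.00j], [(0.03+0j), (0.77+0j), (0.77-0j), (0.24+0j), (-0.44+0j)], [(0.15+0j), (0.08+0.35j), (0.08-0.35j), 0.42+0.00j, (-0.06+0j)]]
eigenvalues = [(0.64+0j), (-0.21+0.5j), (-0.21-0.5j), (-0.49+0j), (-0.79+0j)]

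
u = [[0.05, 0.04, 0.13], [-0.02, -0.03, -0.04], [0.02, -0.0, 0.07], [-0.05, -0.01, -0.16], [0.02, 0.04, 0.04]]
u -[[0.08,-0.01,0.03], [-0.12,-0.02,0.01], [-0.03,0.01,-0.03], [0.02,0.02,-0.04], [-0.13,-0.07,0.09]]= [[-0.03,0.05,0.1],[0.1,-0.01,-0.05],[0.05,-0.01,0.10],[-0.07,-0.03,-0.12],[0.15,0.11,-0.05]]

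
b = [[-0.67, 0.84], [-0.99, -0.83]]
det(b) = 1.388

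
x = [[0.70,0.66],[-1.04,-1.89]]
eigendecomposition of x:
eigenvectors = [[0.91,-0.28], [-0.41,0.96]]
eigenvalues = [0.4, -1.59]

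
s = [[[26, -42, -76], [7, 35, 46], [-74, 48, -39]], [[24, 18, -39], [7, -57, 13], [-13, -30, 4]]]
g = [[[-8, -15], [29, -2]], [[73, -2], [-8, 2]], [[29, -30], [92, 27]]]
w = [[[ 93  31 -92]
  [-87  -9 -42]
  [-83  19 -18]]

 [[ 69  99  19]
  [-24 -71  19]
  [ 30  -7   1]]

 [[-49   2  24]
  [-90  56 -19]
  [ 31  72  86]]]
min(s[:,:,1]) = -57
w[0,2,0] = -83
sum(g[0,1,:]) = 27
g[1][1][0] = -8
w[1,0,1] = 99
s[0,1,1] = 35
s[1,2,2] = 4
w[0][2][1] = 19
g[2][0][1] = -30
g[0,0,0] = -8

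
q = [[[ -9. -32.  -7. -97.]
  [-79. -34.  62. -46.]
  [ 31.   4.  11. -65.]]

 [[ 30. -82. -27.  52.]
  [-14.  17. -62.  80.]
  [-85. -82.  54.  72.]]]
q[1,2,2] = 54.0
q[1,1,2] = -62.0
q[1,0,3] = 52.0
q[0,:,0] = [-9.0, -79.0, 31.0]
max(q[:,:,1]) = 17.0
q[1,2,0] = -85.0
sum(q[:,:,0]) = -126.0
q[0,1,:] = [-79.0, -34.0, 62.0, -46.0]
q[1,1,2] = -62.0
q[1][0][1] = -82.0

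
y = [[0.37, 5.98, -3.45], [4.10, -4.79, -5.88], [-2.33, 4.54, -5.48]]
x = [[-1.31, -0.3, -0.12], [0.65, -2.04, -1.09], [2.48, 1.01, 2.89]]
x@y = [[-1.44, -6.94, 6.94], [-5.58, 8.71, 15.73], [-1.68, 23.11, -30.33]]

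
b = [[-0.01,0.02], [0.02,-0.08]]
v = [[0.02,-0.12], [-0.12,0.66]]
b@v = [[-0.0, 0.01], [0.01, -0.06]]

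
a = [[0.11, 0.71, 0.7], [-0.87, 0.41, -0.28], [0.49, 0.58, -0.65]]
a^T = [[0.11, -0.87, 0.49], [0.71, 0.41, 0.58], [0.70, -0.28, -0.65]]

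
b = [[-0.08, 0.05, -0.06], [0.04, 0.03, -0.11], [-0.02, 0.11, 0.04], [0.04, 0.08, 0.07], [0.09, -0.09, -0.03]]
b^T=[[-0.08,0.04,-0.02,0.04,0.09], [0.05,0.03,0.11,0.08,-0.09], [-0.06,-0.11,0.04,0.07,-0.03]]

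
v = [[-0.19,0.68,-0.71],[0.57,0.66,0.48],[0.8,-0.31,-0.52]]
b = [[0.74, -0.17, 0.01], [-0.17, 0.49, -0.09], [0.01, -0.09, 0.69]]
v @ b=[[-0.26, 0.43, -0.55],[0.31, 0.18, 0.28],[0.64, -0.24, -0.32]]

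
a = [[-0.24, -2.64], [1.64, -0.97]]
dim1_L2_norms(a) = [2.65, 1.91]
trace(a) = -1.21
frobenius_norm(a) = 3.26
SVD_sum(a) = [[0.45,-2.52], [0.22,-1.22]] + [[-0.69,-0.12], [1.42,0.25]]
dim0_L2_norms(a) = [1.66, 2.81]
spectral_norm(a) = 2.84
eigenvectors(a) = [[0.79+0.00j, (0.79-0j)], [0.11-0.61j, (0.11+0.61j)]]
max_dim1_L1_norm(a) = 2.88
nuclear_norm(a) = 4.45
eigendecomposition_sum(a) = [[(-0.12+1.08j), -1.32-0.39j],[0.82+0.24j, -0.49+0.97j]] + [[-0.12-1.08j,  -1.32+0.39j], [0.82-0.24j,  -0.49-0.97j]]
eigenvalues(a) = [(-0.61+2.05j), (-0.61-2.05j)]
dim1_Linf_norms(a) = [2.64, 1.64]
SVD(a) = [[0.9, 0.44],[0.44, -0.90]] @ diag([2.84292781477639, 1.6048244265248268]) @ [[0.18,-0.98], [-0.98,-0.18]]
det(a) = 4.56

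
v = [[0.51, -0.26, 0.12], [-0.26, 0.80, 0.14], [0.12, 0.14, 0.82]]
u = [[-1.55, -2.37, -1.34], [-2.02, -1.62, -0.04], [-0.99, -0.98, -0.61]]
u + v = [[-1.04, -2.63, -1.22], [-2.28, -0.82, 0.10], [-0.87, -0.84, 0.21]]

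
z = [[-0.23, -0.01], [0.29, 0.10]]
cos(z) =[[0.98, -0.0],[0.02, 1.00]]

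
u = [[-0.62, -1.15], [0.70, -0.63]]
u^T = [[-0.62, 0.70],  [-1.15, -0.63]]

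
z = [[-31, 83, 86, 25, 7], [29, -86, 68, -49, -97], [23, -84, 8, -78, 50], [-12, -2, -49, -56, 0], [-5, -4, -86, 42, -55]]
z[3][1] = -2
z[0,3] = 25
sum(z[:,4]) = -95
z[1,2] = 68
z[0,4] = 7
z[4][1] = -4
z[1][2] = 68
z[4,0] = -5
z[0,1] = 83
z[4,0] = -5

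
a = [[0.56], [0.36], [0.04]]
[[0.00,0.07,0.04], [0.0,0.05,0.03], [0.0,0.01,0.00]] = a @ [[-0.00,0.13,0.07]]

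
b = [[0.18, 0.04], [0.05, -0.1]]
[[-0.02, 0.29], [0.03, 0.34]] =b @ [[-0.07, 2.12], [-0.29, -2.31]]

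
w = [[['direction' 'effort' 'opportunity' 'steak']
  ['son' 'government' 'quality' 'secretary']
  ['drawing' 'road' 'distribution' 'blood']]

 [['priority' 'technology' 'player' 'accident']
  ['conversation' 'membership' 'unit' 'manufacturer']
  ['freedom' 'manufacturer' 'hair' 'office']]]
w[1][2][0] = 'freedom'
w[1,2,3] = 'office'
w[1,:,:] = [['priority', 'technology', 'player', 'accident'], ['conversation', 'membership', 'unit', 'manufacturer'], ['freedom', 'manufacturer', 'hair', 'office']]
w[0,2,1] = 'road'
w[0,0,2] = 'opportunity'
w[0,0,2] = 'opportunity'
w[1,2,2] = 'hair'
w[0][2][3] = 'blood'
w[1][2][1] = 'manufacturer'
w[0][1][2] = 'quality'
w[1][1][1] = 'membership'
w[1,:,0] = ['priority', 'conversation', 'freedom']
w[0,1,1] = 'government'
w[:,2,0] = ['drawing', 'freedom']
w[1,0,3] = 'accident'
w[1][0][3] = 'accident'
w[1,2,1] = 'manufacturer'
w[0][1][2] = 'quality'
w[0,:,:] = [['direction', 'effort', 'opportunity', 'steak'], ['son', 'government', 'quality', 'secretary'], ['drawing', 'road', 'distribution', 'blood']]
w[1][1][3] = 'manufacturer'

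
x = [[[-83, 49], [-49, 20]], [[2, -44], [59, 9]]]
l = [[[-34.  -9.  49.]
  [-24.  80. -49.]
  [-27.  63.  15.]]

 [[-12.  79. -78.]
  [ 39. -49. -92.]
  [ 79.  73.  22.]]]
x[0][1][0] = -49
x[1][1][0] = 59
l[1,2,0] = 79.0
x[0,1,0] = -49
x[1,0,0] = 2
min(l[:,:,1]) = -49.0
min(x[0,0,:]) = -83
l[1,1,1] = -49.0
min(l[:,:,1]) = -49.0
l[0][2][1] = 63.0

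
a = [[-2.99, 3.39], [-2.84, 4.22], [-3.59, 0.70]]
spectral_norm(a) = 7.38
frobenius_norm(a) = 7.73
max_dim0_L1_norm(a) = 9.42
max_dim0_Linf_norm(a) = 4.22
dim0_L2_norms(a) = [5.47, 5.46]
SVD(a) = [[-0.61, -0.13], [-0.68, -0.43], [-0.41, 0.89]] @ diag([7.380792921314402, 2.282147202236353]) @ [[0.71, -0.71], [-0.71, -0.71]]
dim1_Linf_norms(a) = [3.39, 4.22, 3.59]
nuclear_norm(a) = 9.66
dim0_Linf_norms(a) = [3.59, 4.22]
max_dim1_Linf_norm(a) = 4.22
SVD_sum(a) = [[-3.19, 3.19], [-3.53, 3.53], [-2.15, 2.14]] + [[0.20, 0.2], [0.69, 0.69], [-1.44, -1.44]]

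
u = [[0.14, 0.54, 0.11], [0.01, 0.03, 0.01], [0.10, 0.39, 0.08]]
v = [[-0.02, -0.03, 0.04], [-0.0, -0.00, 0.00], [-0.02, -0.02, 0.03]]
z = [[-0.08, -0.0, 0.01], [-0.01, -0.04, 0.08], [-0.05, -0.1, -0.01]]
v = u @ z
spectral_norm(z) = 0.13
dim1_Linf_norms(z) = [0.08, 0.08, 0.1]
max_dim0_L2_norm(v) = 0.05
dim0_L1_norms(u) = [0.25, 0.96, 0.2]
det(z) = -0.00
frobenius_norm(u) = 0.70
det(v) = 0.00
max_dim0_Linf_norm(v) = 0.04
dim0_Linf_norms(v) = [0.02, 0.03, 0.04]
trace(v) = 0.01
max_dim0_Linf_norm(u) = 0.54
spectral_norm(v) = 0.07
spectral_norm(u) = 0.70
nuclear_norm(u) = 0.71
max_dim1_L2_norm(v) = 0.05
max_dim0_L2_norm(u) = 0.67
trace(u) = 0.25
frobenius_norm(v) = 0.07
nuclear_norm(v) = 0.07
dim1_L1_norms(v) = [0.09, 0.0, 0.07]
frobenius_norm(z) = 0.16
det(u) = -0.00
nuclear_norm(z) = 0.27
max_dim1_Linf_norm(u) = 0.54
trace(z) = -0.13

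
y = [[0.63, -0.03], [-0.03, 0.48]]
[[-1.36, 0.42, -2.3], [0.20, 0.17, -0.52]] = y @ [[-2.15, 0.68, -3.72], [0.28, 0.4, -1.31]]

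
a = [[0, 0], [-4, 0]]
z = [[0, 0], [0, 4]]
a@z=[[0, 0], [0, 0]]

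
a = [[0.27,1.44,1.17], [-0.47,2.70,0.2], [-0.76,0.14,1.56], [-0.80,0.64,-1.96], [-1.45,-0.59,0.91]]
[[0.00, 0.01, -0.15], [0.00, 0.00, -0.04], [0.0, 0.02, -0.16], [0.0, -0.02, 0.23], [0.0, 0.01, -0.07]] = a @ [[0.00,  0.0,  -0.02], [0.00,  0.00,  -0.01], [0.00,  0.01,  -0.11]]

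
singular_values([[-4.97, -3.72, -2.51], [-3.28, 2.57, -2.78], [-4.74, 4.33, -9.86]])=[13.03, 5.92, 1.85]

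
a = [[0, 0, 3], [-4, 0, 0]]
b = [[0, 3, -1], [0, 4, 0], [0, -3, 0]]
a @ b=[[0, -9, 0], [0, -12, 4]]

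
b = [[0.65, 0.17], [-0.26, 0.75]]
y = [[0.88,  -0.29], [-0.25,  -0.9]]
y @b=[[0.65, -0.07], [0.07, -0.72]]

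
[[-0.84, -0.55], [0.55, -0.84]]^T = [[-0.84,0.55], [-0.55,-0.84]]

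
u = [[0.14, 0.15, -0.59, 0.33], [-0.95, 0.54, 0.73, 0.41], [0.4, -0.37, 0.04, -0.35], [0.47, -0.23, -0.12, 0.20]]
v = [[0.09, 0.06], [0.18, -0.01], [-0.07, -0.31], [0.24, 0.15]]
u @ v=[[0.16, 0.24], [0.06, -0.23], [-0.12, -0.04], [0.06, 0.10]]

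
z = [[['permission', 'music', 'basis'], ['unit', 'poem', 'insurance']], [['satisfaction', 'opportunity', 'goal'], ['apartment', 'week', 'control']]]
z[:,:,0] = [['permission', 'unit'], ['satisfaction', 'apartment']]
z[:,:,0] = [['permission', 'unit'], ['satisfaction', 'apartment']]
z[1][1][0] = 'apartment'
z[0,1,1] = 'poem'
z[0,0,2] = 'basis'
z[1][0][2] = 'goal'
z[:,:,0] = [['permission', 'unit'], ['satisfaction', 'apartment']]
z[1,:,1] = ['opportunity', 'week']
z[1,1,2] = 'control'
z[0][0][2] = 'basis'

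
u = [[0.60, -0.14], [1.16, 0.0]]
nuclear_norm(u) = 1.43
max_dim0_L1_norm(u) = 1.76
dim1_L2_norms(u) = [0.62, 1.16]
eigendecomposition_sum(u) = [[0.30-0.03j, -0.07+0.08j], [0.58-0.65j, -0.00+0.30j]] + [[0.30+0.03j, (-0.07-0.08j)], [(0.58+0.65j), (-0-0.3j)]]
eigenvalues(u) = [(0.3+0.27j), (0.3-0.27j)]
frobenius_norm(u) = 1.31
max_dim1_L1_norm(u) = 1.16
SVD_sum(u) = [[0.61, -0.03], [1.16, -0.06]] + [[-0.01, -0.11], [0.00, 0.06]]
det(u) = 0.16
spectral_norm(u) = 1.31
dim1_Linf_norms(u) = [0.6, 1.16]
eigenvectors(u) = [[0.24+0.22j,(0.24-0.22j)],[(0.94+0j),(0.94-0j)]]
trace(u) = 0.60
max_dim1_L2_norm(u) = 1.16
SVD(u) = [[-0.46, -0.89], [-0.89, 0.46]] @ diag([1.307583540863298, 0.12419856546433712]) @ [[-1.0, 0.05], [0.05, 1.0]]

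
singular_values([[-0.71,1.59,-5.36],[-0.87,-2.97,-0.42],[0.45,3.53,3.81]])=[6.79, 4.7, 0.67]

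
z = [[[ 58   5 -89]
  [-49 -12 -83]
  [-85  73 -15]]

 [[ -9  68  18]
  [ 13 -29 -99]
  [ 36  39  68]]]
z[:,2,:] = [[-85, 73, -15], [36, 39, 68]]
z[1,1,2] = -99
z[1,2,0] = 36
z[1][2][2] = 68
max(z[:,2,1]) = 73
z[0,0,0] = 58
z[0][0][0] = 58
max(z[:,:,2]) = 68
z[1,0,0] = -9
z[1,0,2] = 18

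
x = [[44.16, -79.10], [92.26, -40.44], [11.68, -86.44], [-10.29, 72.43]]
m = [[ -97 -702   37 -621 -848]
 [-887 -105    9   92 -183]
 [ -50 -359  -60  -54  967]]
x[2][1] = -86.44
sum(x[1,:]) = 51.82000000000001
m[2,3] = -54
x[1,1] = -40.44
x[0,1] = -79.1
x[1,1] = -40.44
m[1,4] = -183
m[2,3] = -54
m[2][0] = -50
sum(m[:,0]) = -1034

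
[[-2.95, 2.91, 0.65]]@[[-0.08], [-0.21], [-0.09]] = [[-0.43]]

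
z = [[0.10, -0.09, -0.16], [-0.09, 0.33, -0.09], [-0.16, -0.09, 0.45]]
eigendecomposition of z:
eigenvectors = [[0.87, 0.41, -0.28], [0.33, -0.90, -0.29], [0.37, -0.16, 0.92]]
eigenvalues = [-0.0, 0.36, 0.53]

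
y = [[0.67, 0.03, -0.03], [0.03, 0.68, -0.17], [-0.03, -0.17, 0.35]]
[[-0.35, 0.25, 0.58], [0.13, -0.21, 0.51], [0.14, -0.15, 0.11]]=y @[[-0.51,0.36,0.86],[0.34,-0.49,0.91],[0.51,-0.65,0.82]]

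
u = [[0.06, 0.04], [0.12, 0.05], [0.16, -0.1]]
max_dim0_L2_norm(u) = 0.21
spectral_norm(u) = 0.21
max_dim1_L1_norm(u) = 0.26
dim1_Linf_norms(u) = [0.06, 0.12, 0.16]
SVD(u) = [[-0.23, -0.48], [-0.49, -0.69], [-0.84, 0.54]] @ diag([0.213173274224247, 0.1107120370895324]) @ [[-0.97, 0.24], [-0.24, -0.97]]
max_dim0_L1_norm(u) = 0.34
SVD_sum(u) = [[0.05,-0.01],[0.10,-0.02],[0.17,-0.04]] + [[0.01, 0.05], [0.02, 0.07], [-0.01, -0.06]]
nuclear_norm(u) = 0.32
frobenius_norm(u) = 0.24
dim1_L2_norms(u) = [0.07, 0.13, 0.19]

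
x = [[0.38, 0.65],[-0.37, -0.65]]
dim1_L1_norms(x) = [1.03, 1.02]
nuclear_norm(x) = 1.07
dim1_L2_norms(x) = [0.75, 0.75]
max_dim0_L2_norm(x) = 0.92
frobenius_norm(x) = 1.06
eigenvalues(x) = [0.02, -0.29]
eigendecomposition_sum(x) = [[0.05, 0.05], [-0.03, -0.03]] + [[0.33,  0.6],[-0.34,  -0.62]]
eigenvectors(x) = [[0.88,-0.70], [-0.48,0.72]]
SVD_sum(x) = [[0.38, 0.65], [-0.37, -0.65]] + [[0.0, -0.0], [0.00, -0.00]]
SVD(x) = [[-0.71,  0.70], [0.7,  0.71]] @ diag([1.0612551467684064, 0.006124823064267722]) @ [[-0.50, -0.87],[0.87, -0.5]]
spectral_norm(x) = 1.06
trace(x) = -0.27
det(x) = -0.01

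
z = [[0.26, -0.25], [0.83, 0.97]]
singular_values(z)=[1.28, 0.36]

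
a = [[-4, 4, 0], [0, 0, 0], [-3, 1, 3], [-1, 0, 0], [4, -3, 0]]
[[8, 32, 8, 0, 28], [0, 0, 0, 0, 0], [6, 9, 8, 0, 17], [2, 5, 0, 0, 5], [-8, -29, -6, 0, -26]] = a @[[-2, -5, 0, 0, -5], [0, 3, 2, 0, 2], [0, -3, 2, 0, 0]]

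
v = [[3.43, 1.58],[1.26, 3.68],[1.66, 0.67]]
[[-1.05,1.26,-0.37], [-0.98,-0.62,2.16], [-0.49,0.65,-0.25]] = v@[[-0.22,0.53,-0.45], [-0.19,-0.35,0.74]]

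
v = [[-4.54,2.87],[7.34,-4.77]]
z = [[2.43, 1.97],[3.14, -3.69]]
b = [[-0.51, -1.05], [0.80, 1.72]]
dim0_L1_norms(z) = [5.57, 5.66]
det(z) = -15.15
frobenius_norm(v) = 10.27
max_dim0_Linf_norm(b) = 1.72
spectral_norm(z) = 4.85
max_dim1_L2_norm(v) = 8.75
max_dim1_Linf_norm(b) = 1.72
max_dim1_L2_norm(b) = 1.9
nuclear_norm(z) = 7.97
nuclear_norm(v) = 10.33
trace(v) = -9.31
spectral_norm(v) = 10.27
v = b @ z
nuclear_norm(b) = 2.24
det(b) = -0.04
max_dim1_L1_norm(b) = 2.52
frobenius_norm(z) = 5.77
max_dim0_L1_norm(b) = 2.77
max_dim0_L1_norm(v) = 11.88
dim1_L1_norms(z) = [4.4, 6.83]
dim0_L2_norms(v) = [8.63, 5.57]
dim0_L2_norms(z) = [3.97, 4.18]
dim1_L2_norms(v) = [5.37, 8.75]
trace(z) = -1.26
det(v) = 0.59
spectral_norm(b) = 2.23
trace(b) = 1.21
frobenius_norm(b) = 2.23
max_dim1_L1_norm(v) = 12.11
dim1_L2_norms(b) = [1.17, 1.9]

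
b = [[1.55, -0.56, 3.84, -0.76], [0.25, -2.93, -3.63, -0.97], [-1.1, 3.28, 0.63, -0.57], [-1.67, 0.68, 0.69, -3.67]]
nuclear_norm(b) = 14.83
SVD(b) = [[-0.46, 0.50, -0.61, -0.41], [0.74, -0.19, -0.35, -0.54], [-0.42, -0.45, 0.4, -0.68], [-0.25, -0.72, -0.58, 0.28]] @ diag([6.056777703427993, 4.3876424976368495, 3.7950557120024606, 0.5937923096387153]) @ [[0.06,-0.57,-0.81,0.13],[0.55,-0.39,0.41,0.62],[-0.13,0.61,-0.32,0.71],[-0.82,-0.4,0.27,0.31]]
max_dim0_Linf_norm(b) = 3.84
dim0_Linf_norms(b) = [1.67, 3.28, 3.84, 3.67]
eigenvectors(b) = [[-0.24+0.00j,  0.92+0.00j,  -0.14+0.49j,  -0.14-0.49j], [(-0.39+0j),  0.24+0.00j,  (0.59+0j),  0.59-0.00j], [(0.11+0j),  (-0.12+0j),  (-0.31-0.48j),  (-0.31+0.48j)], [-0.88+0.00j,  -0.30+0.00j,  -0.14-0.23j,  (-0.14+0.23j)]]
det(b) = -59.89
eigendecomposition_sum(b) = [[-0.23-0.00j, -0.17+0.00j, (0.2-0j), (-0.91-0j)], [-0.37-0.00j, -0.27+0.00j, 0.32-0.00j, -1.47-0.00j], [(0.11+0j), 0.08-0.00j, (-0.09+0j), 0.43+0.00j], [(-0.84-0j), -0.61+0.00j, (0.73-0j), (-3.32-0j)]] + [[(0.96-0j), 0.76+0.00j, 1.21+0.00j, (-0.45-0j)], [(0.25-0j), (0.2+0j), 0.31+0.00j, (-0.12-0j)], [-0.13+0.00j, -0.10-0.00j, -0.16-0.00j, 0.06+0.00j], [(-0.32+0j), -0.25-0.00j, (-0.4-0j), 0.15+0.00j]] + [[0.41+0.29j, (-0.58-1.46j), 1.22-1.59j, 0.30+0.36j], [0.19-0.54j, -1.43+1.09j, (-2.13-0.85j), (0.31-0.44j)], [(-0.54+0.13j), 1.65+0.59j, 0.44+2.19j, -0.53-0.02j], [-0.26+0.06j, 0.77+0.30j, (0.18+1.04j), -0.25-0.01j]] + [[0.41-0.29j, (-0.58+1.46j), 1.22+1.59j, 0.30-0.36j], [(0.19+0.54j), (-1.43-1.09j), (-2.13+0.85j), (0.31+0.44j)], [-0.54-0.13j, (1.65-0.59j), 0.44-2.19j, -0.53+0.02j], [-0.26-0.06j, (0.77-0.3j), 0.18-1.04j, (-0.25+0.01j)]]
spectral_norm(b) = 6.06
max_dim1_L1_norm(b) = 7.78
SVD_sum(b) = [[-0.16, 1.59, 2.27, -0.36], [0.25, -2.56, -3.64, 0.58], [-0.14, 1.43, 2.04, -0.33], [-0.09, 0.86, 1.23, -0.20]] + [[1.20, -0.84, 0.89, 1.34], [-0.45, 0.31, -0.33, -0.50], [-1.08, 0.76, -0.80, -1.21], [-1.74, 1.22, -1.29, -1.95]] + [[0.31, -1.41, 0.75, -1.66], [0.18, -0.81, 0.43, -0.96], [-0.21, 0.93, -0.49, 1.09], [0.30, -1.34, 0.71, -1.57]] + [[0.20,  0.1,  -0.07,  -0.07], [0.26,  0.13,  -0.09,  -0.10], [0.33,  0.16,  -0.11,  -0.12], [-0.14,  -0.07,  0.05,  0.05]]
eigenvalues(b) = [(-3.92+0j), (1.15+0j), (-0.83+3.55j), (-0.83-3.55j)]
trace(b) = -4.42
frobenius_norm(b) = 8.41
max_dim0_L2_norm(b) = 5.37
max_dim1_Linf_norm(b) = 3.84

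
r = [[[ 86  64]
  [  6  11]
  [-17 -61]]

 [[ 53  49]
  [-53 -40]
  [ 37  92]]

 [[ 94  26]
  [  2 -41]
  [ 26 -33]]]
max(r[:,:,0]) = 94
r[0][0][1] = 64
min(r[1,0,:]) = 49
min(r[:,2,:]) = -61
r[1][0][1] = 49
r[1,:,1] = [49, -40, 92]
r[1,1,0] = -53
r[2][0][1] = 26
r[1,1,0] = -53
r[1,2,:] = [37, 92]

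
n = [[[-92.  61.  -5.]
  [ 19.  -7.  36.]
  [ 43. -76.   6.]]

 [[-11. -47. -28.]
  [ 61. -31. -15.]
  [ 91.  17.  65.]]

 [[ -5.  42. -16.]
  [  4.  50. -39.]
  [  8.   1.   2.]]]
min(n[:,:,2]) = -39.0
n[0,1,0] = 19.0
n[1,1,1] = -31.0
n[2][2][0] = 8.0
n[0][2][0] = 43.0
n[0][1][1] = -7.0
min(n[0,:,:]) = -92.0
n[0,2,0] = 43.0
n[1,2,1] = 17.0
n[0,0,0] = -92.0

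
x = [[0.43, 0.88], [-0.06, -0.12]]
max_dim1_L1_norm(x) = 1.31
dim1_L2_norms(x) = [0.98, 0.13]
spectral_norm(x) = 0.99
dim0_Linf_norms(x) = [0.43, 0.88]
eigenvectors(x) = [[0.99,-0.9], [-0.14,0.44]]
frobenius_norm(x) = 0.99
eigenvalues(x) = [0.31, 0.0]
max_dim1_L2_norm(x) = 0.98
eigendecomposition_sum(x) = [[0.43, 0.89], [-0.06, -0.13]] + [[-0.00, -0.01], [0.0, 0.01]]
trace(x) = 0.31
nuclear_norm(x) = 0.99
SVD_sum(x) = [[0.43, 0.88], [-0.06, -0.12]] + [[-0.00, 0.00], [-0.0, 0.0]]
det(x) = 0.00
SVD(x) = [[-0.99, 0.14], [0.14, 0.99]] @ diag([0.9885841019106701, 0.001213857270899595]) @ [[-0.44,-0.9],[-0.9,0.44]]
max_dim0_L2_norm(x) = 0.89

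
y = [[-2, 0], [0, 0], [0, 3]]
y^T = [[-2, 0, 0], [0, 0, 3]]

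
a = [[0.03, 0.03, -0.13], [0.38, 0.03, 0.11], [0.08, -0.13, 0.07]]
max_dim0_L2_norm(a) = 0.39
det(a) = 0.01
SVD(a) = [[0.03, 0.69, 0.73],  [-0.97, 0.2, -0.15],  [-0.24, -0.70, 0.67]] @ diag([0.40747059397697194, 0.1701505903152996, 0.09652197500781245]) @ [[-0.95, 0.01, -0.31], [0.23, 0.69, -0.68], [0.21, -0.72, -0.66]]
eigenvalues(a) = [(-0.04+0.18j), (-0.04-0.18j), (0.2+0j)]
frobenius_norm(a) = 0.45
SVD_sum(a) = [[-0.01, 0.0, -0.00], [0.38, -0.00, 0.12], [0.09, -0.00, 0.03]] + [[0.03, 0.08, -0.08], [0.01, 0.02, -0.02], [-0.03, -0.08, 0.08]] + [[0.01, -0.05, -0.05], [-0.00, 0.01, 0.01], [0.01, -0.05, -0.04]]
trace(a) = 0.13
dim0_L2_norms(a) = [0.39, 0.14, 0.18]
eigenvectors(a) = [[-0.24+0.23j, (-0.24-0.23j), (-0.47+0j)],[0.75+0.00j, (0.75-0j), -0.75+0.00j],[0.36+0.44j, 0.36-0.44j, (0.45+0j)]]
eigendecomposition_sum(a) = [[-0.03+0.05j, (-0.01-0.02j), (-0.04+0.01j)], [0.12-0.04j, (-0.02+0.05j), 0.09+0.05j], [0.08+0.05j, (-0.04+0.01j), (0.01+0.08j)]] + [[(-0.03-0.05j),  (-0.01+0.02j),  -0.04-0.01j],[(0.12+0.04j),  (-0.02-0.05j),  0.09-0.05j],[0.08-0.05j,  (-0.04-0.01j),  (0.01-0.08j)]] + [[0.08+0.00j,(0.05-0j),-0.04+0.00j],  [(0.13+0j),0.08-0.00j,(-0.07+0j)],  [-0.08-0.00j,-0.05+0.00j,0.04-0.00j]]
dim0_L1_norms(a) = [0.49, 0.19, 0.31]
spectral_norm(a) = 0.41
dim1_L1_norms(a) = [0.19, 0.52, 0.28]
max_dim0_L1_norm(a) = 0.49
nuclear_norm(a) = 0.67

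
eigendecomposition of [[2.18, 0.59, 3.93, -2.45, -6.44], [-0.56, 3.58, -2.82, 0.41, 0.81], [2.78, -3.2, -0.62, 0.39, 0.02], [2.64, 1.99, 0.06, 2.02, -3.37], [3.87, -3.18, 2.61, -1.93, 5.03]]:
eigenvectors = [[-0.44+0.00j, (-0.34-0.43j), -0.34+0.43j, 0.44+0.15j, (0.44-0.15j)],  [(0.29+0j), 0.02-0.19j, (0.02+0.19j), (-0.05+0.24j), -0.05-0.24j],  [(0.83+0j), (-0.27+0.09j), -0.27-0.09j, 0.21-0.18j, (0.21+0.18j)],  [0.17+0.00j, -0.72+0.00j, (-0.72-0j), (0.69+0j), (0.69-0j)],  [(0.1+0j), (-0.08+0.26j), (-0.08-0.26j), (-0.25-0.34j), -0.25+0.34j]]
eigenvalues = [(-3.14+0j), (2.88+3.31j), (2.88-3.31j), (4.79+2.91j), (4.79-2.91j)]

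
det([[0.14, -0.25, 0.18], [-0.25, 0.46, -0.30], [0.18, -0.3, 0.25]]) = -0.000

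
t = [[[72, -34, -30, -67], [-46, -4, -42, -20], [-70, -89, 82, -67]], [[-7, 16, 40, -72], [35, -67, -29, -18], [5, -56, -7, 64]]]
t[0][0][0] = 72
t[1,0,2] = 40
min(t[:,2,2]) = -7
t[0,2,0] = -70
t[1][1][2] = -29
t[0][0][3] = -67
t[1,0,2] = 40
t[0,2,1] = -89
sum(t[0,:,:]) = -315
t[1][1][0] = 35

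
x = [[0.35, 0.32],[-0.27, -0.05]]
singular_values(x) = [0.53, 0.13]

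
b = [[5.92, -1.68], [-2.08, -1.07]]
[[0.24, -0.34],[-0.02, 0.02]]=b @ [[0.03, -0.04], [-0.04, 0.06]]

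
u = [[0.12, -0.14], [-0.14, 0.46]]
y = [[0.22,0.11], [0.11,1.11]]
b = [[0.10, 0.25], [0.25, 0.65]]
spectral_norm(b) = 0.75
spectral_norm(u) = 0.51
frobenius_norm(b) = 0.75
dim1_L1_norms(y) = [0.33, 1.22]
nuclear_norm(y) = 1.33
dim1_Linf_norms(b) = [0.25, 0.65]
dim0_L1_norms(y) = [0.33, 1.22]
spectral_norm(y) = 1.12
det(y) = 0.23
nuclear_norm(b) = 0.75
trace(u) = 0.58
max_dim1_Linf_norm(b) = 0.65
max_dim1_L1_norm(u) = 0.6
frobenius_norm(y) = 1.14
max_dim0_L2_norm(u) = 0.48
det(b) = 0.00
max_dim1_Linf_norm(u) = 0.46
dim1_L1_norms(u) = [0.26, 0.6]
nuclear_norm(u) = 0.58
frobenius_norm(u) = 0.51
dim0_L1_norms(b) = [0.35, 0.9]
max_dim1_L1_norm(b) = 0.9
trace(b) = 0.75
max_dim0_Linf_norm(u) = 0.46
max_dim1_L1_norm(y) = 1.22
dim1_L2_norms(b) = [0.27, 0.7]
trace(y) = 1.33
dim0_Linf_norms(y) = [0.22, 1.11]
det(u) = 0.04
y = u + b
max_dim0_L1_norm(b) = 0.9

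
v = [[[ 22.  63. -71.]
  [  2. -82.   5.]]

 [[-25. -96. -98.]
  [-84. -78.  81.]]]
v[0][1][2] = 5.0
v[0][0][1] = 63.0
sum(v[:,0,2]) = -169.0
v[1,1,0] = -84.0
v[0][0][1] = 63.0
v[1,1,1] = -78.0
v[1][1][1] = -78.0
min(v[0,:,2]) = -71.0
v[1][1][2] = 81.0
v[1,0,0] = -25.0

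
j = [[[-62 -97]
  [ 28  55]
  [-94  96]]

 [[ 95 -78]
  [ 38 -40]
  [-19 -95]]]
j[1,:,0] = [95, 38, -19]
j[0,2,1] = 96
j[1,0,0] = 95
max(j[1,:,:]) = 95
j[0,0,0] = -62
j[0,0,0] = -62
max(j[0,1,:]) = 55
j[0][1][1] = 55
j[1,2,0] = -19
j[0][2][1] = 96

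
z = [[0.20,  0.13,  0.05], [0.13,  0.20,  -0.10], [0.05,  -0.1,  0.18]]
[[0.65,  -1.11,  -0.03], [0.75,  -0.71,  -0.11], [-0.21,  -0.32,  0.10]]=z @ [[1.23, -3.74, 0.27], [3.03, -2.06, -0.68], [0.16, -1.88, 0.13]]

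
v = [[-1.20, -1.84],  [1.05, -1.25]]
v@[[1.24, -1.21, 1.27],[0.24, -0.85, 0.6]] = [[-1.93, 3.02, -2.63], [1.0, -0.21, 0.58]]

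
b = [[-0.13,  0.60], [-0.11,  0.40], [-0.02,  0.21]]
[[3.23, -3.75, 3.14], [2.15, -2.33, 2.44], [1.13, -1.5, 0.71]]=b @ [[0.07, -7.25, -15.12], [5.4, -7.82, 1.95]]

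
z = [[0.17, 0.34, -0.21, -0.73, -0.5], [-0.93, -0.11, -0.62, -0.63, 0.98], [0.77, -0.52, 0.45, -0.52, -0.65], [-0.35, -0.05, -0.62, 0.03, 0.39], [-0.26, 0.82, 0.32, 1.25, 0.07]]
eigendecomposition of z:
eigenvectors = [[0.14+0.00j, -0.27+0.00j, (-0.67+0j), -0.67-0.00j, 0.70+0.00j], [-0.42+0.00j, (0.6+0j), -0.20-0.49j, (-0.2+0.49j), 0.33+0.00j], [(0.69+0j), (0.11+0j), 0.40+0.10j, (0.4-0.1j), -0.04+0.00j], [-0.39+0.00j, 0.23+0.00j, -0.11+0.20j, -0.11-0.20j, (-0.09+0j)], [(-0.42+0j), -0.70+0.00j, (-0.25-0.01j), -0.25+0.01j, (0.62+0j)]]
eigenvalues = [(1.62+0j), (-1.19+0j), (0.09+0.48j), (0.09-0.48j), (-0+0j)]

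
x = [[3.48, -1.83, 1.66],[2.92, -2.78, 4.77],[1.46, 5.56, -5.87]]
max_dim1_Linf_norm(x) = 5.87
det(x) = -45.93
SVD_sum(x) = [[0.46, -1.86, 2.25], [0.91, -3.67, 4.44], [-1.21, 4.87, -5.89]] + [[2.94, 0.55, -0.15], [2.08, 0.39, -0.1], [2.69, 0.51, -0.13]] + [[0.08, -0.52, -0.45], [-0.07, 0.50, 0.43], [-0.03, 0.18, 0.15]]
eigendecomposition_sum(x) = [[7.28, -2.58, -0.03],  [13.51, -4.8, -0.06],  [10.32, -3.67, -0.04]] + [[-3.89, 1.86, 0.31], [-10.86, 5.19, 0.86], [-8.43, 4.03, 0.67]] + [[0.09, -1.11, 1.38],[0.27, -3.17, 3.97],[-0.44, 5.20, -6.50]]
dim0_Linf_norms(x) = [3.48, 5.56, 5.87]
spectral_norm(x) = 10.14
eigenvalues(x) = [2.44, 1.97, -9.58]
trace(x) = -5.17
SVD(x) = [[-0.29, 0.65, -0.7], [-0.58, 0.46, 0.67], [0.76, 0.60, 0.24]] @ diag([10.135522328564166, 4.584644586861951, 0.9883932108906024]) @ [[-0.16, 0.63, -0.76],[0.98, 0.18, -0.05],[-0.11, 0.75, 0.65]]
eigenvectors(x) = [[0.39, -0.27, -0.18], [0.73, -0.76, -0.51], [0.56, -0.59, 0.84]]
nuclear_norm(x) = 15.71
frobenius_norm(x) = 11.17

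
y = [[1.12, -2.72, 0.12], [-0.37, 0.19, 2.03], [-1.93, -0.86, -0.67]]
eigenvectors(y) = [[-0.82+0.00j, (0.19-0.48j), (0.19+0.48j)], [(0.45+0j), (-0.2-0.51j), (-0.2+0.51j)], [0.37+0.00j, (0.66+0j), (0.66-0j)]]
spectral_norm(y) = 2.96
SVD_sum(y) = [[1.03, -2.72, -0.24], [-0.17, 0.45, 0.04], [0.06, -0.16, -0.01]] + [[0.21, 0.06, 0.22], [0.83, 0.24, 0.87], [-1.32, -0.38, -1.38]] + [[-0.13, -0.06, 0.14], [-1.03, -0.49, 1.12], [-0.67, -0.32, 0.73]]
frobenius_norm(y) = 4.23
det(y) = 13.23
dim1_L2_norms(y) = [2.94, 2.07, 2.22]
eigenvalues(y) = [(2.55+0j), (-0.96+2.07j), (-0.96-2.07j)]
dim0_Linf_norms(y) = [1.93, 2.72, 2.03]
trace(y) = 0.64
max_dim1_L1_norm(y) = 3.96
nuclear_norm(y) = 7.21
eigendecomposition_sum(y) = [[1.44+0.00j, (-1.37+0j), (-0.81+0j)], [(-0.79-0j), 0.75+0.00j, (0.44-0j)], [(-0.65-0j), (0.62+0j), 0.37-0.00j]] + [[-0.16+0.47j,(-0.68+0.36j),(0.46+0.61j)], [0.21+0.48j,(-0.28+0.76j),0.79+0.15j], [-0.64+0.03j,-0.74-0.65j,(-0.52+0.84j)]] + [[-0.16-0.47j, (-0.68-0.36j), (0.46-0.61j)], [0.21-0.48j, -0.28-0.76j, 0.79-0.15j], [(-0.64-0.03j), (-0.74+0.65j), -0.52-0.84j]]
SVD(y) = [[0.99, 0.14, 0.10], [-0.16, 0.53, 0.83], [0.06, -0.84, 0.54]] @ diag([2.9640478114121276, 2.3250198974735334, 1.9191672798417383]) @ [[0.35,-0.93,-0.08], [0.68,0.19,0.71], [-0.64,-0.31,0.7]]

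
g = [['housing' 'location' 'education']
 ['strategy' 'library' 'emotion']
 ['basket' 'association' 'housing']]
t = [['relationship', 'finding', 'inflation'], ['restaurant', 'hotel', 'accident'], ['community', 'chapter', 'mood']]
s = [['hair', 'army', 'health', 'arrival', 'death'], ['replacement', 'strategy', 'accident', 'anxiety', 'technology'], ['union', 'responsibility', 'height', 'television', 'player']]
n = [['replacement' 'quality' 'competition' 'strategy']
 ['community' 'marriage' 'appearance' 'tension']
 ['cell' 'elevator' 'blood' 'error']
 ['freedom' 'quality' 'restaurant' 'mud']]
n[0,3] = 'strategy'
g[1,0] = 'strategy'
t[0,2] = 'inflation'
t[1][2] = 'accident'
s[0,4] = 'death'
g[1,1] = 'library'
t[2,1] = 'chapter'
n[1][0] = 'community'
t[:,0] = ['relationship', 'restaurant', 'community']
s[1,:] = ['replacement', 'strategy', 'accident', 'anxiety', 'technology']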